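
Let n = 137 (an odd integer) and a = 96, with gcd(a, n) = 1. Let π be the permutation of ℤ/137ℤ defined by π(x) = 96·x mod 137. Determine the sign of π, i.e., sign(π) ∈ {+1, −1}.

Trace 1: π^k(1) = [1, 96, 37, 127, 136, 41, 100] for k=0..6.
Cycle lengths of π_96 on ℤ/137ℤ: [8, 8, 8, 8, 8, 8, 8, 8, 8, 8, 8, 8, 8, 8, 8, 8, 8, 1]; 18 cycles in total.
137 − 18 = 119 transpositions; sign(π) = (−1)^119 = -1.
Check: (96/137) = -1 by Zolotarev.

-1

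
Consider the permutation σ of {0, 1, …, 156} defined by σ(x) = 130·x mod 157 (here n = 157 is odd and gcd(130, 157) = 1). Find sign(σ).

Trace 1: π^k(1) = [1, 130, 101, 99, 153, 108, 67] for k=0..6.
Decompose π into cycles: lengths [13, 13, 13, 13, 13, 13, 13, 13, 13, 13, 13, 13, 1] (13 cycles, including the fixed point 0).
With 13 cycles on 157 points, sign = (−1)^{157−13} = +1.
Via Zolotarev, sign(π_{130}) = (130|157) = +1.

+1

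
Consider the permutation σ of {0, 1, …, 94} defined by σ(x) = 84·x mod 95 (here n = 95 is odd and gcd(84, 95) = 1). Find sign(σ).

-1

Orbit of 84 under x↦84x: [84, 26, 94, 11, 69, 1]… (length divides ord_95(84)).
π_84 has 18 disjoint cycles with lengths [6, 6, 6, 6, 6, 6, 6, 6, 6, 6, 6, 6, 6, 6, 6, 2, 2, 1] on {0,…,94}.
With 18 cycles on 95 points, sign = (−1)^{95−18} = -1.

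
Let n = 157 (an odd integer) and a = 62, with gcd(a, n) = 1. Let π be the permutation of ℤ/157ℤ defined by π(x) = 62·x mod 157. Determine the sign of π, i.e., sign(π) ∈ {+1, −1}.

Start at x=36: 36 → 34 → 67 → 72 → 68 → 134 → 144 → … (one orbit).
π_62 has 2 disjoint cycles with lengths [156, 1] on {0,…,156}.
With 2 cycles on 157 points, sign = (−1)^{157−2} = -1.
(62|157)_J = -1 (Zolotarev's lemma cross-check).

-1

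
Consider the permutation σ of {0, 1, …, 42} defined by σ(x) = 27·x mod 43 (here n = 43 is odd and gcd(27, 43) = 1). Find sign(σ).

-1

Start at x=32: 32 → 4 → 22 → 35 → 42 → 16 → 2 → … (one orbit).
Cycle type of π: 14×3 + 1; total 4 cycles.
sign(π) = (−1)^{n − #cycles} = (−1)^{43−4} = (−1)^39 = -1.
Via Zolotarev, sign(π_{27}) = (27|43) = -1.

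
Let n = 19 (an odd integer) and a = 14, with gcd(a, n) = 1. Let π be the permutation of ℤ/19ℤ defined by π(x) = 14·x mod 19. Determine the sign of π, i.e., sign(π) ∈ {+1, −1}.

-1

Trace 6: π^k(6) = [6, 8, 17, 10, 7, 3, 4] for k=0..6.
Cycle lengths of π_14 on ℤ/19ℤ: [18, 1]; 2 cycles in total.
2 cycles on 19: each ℓ→(−1)^(ℓ−1), product (−1)^17 = -1.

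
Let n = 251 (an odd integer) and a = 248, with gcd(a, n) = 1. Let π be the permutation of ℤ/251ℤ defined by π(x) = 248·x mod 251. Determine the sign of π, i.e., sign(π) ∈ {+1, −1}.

-1

Orbit of 160 under x↦248x: [160, 22, 185, 198, 159, 25, 176]… (length divides ord_251(248)).
The orbit structure of x ↦ 248x mod 251: 2 orbits of sizes [250, 1].
sign(π) = (−1)^{n − #cycles} = (−1)^{251−2} = (−1)^249 = -1.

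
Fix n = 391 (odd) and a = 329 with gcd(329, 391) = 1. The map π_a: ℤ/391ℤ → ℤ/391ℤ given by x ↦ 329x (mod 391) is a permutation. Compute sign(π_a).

+1

Trace 32: π^k(32) = [32, 362, 234, 350, 196, 360, 358] for k=0..6.
π_329 has 5 disjoint cycles with lengths [176, 176, 22, 16, 1] on {0,…,390}.
With 5 cycles on 391 points, sign = (−1)^{391−5} = +1.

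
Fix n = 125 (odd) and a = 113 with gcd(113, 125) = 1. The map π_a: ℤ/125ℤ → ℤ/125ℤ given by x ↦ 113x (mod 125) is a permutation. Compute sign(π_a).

Trace 71: π^k(71) = [71, 23, 99, 62, 6, 53, 114] for k=0..6.
Cycle lengths of π_113 on ℤ/125ℤ: [100, 20, 4, 1]; 4 cycles in total.
n − c = 125 − 4 = 121; sign = (−1)^121 = -1.

-1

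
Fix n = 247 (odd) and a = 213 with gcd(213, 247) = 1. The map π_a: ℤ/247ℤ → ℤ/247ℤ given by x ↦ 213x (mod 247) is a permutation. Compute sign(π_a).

Start at x=235: 235 → 161 → 207 → 125 → 196 → 5 → 77 → … (one orbit).
12 cycles of lengths [36, 36, 36, 36, 36, 36, 9, 9, 4, 4, 4, 1].
247 − 12 = 235 transpositions; sign(π) = (−1)^235 = -1.
The Jacobi symbol (213|247) = -1 (Zolotarev) agrees.

-1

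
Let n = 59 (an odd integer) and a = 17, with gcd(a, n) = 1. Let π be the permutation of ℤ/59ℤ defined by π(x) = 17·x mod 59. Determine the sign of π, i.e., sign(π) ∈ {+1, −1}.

Orbit of 27 under x↦17x: [27, 46, 15, 19, 28, 4, 9]… (length divides ord_59(17)).
Cycle type of π: 29×2 + 1; total 3 cycles.
59 − 3 = 56 transpositions; sign(π) = (−1)^56 = +1.
Check: (17/59) = +1 by Zolotarev.

+1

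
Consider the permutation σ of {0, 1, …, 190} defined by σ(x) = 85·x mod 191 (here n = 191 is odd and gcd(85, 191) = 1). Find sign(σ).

+1

Orbit of 135 under x↦85x: [135, 15, 129, 78, 136, 100, 96]… (length divides ord_191(85)).
Cycle type of π: 95×2 + 1; total 3 cycles.
sign(π) = (−1)^{n − #cycles} = (−1)^{191−3} = (−1)^188 = +1.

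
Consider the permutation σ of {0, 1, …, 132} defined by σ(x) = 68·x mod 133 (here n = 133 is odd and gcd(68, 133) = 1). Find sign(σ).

Trace 68: π^k(68) = [68, 102, 20, 30, 45, 1] for k=0..5.
Cycle type of π: 6×19 + 3×6 + 1; total 26 cycles.
Σ(ℓ_i−1) = 133−26 = 107; sign = (−1)^107 = -1.
Zolotarev: (68|133) = -1, matching the cycle-count sign.

-1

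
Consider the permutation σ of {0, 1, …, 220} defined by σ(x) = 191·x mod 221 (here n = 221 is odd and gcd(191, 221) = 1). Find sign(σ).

Start at x=152: 152 → 81 → 1 → 191 → 16 → 183 → 35 → … (one orbit).
Decompose π into cycles: lengths [12, 12, 12, 12, 12, 12, 12, 12, 12, 12, 12, 12, 12, 12, 12, 12, 4, 4, 4, 4, 3, 3, 3, 3, 1] (25 cycles, including the fixed point 0).
221 − 25 = 196 transpositions; sign(π) = (−1)^196 = +1.

+1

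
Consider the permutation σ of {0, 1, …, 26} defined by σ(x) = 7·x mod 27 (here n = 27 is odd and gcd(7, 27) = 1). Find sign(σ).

+1

Orbit of 7 under x↦7x: [7, 22, 19, 25, 13, 10, 16]… (length divides ord_27(7)).
Decompose π into cycles: lengths [9, 9, 3, 3, 1, 1, 1] (7 cycles, including the fixed point 0).
27 − 7 = 20 transpositions; sign(π) = (−1)^20 = +1.
Via Zolotarev, sign(π_{7}) = (7|27) = +1.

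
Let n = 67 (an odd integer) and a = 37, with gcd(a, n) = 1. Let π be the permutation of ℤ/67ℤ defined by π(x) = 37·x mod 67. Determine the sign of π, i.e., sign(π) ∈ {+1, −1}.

+1

Start at x=37: 37 → 29 → 1 → 37 (one orbit).
Cycle lengths of π_37 on ℤ/67ℤ: [3, 3, 3, 3, 3, 3, 3, 3, 3, 3, 3, 3, 3, 3, 3, 3, 3, 3, 3, 3, 3, 3, 1]; 23 cycles in total.
Σ(ℓ_i−1) = 67−23 = 44; sign = (−1)^44 = +1.
(37|67)_J = +1 (Zolotarev's lemma cross-check).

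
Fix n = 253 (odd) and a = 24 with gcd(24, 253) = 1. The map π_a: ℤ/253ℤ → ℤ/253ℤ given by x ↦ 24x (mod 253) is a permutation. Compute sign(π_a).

-1

Start at x=47: 47 → 116 → 1 → 24 → 70 → 162 → 93 → … (one orbit).
Decompose π into cycles: lengths [10, 10, 10, 10, 10, 10, 10, 10, 10, 10, 10, 10, 10, 10, 10, 10, 10, 10, 10, 10, 10, 10, 10, 1, 1, 1, 1, 1, 1, 1, 1, 1, 1, 1, 1, 1, 1, 1, 1, 1, 1, 1, 1, 1, 1, 1] (46 cycles, including the fixed point 0).
Σ(ℓ_i−1) = 253−46 = 207; sign = (−1)^207 = -1.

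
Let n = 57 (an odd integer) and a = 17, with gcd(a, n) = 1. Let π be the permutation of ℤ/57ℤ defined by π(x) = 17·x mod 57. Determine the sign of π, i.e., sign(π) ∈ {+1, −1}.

-1

Trace 23: π^k(23) = [23, 49, 35, 25, 26, 43, 47] for k=0..6.
Decompose π into cycles: lengths [18, 18, 9, 9, 2, 1] (6 cycles, including the fixed point 0).
6 cycles on 57: each ℓ→(−1)^(ℓ−1), product (−1)^51 = -1.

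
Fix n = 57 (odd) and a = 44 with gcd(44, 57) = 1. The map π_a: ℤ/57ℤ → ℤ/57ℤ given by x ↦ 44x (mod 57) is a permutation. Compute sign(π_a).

-1

Trace 55: π^k(55) = [55, 26, 4, 5, 49, 47, 16] for k=0..6.
6 cycles of lengths [18, 18, 9, 9, 2, 1].
6 cycles on 57: each ℓ→(−1)^(ℓ−1), product (−1)^51 = -1.
Check: (44/57) = -1 by Zolotarev.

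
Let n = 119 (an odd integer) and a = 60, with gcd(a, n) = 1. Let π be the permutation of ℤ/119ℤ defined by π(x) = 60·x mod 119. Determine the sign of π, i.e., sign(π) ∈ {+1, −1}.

+1

Trace 106: π^k(106) = [106, 53, 86, 43, 81, 100, 50] for k=0..6.
9 cycles of lengths [24, 24, 24, 24, 8, 8, 3, 3, 1].
sign(π) = (−1)^{n − #cycles} = (−1)^{119−9} = (−1)^110 = +1.
The Jacobi symbol (60|119) = +1 (Zolotarev) agrees.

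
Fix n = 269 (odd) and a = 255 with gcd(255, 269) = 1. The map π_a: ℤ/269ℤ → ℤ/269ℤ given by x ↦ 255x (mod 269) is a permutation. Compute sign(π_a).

Orbit of 208 under x↦255x: [208, 47, 149, 66, 152, 24, 202]… (length divides ord_269(255)).
The orbit structure of x ↦ 255x mod 269: 3 orbits of sizes [134, 134, 1].
With 3 cycles on 269 points, sign = (−1)^{269−3} = +1.

+1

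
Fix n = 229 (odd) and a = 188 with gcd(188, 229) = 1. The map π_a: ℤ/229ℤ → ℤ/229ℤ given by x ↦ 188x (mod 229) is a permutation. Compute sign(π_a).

-1

Start at x=1: 1 → 188 → 78 → 8 → 130 → 166 → 64 → … (one orbit).
π_188 has 2 disjoint cycles with lengths [228, 1] on {0,…,228}.
n − c = 229 − 2 = 227; sign = (−1)^227 = -1.
Check: (188/229) = -1 by Zolotarev.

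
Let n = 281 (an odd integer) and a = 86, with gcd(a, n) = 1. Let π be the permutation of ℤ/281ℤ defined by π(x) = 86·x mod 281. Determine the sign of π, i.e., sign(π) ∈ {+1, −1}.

Orbit of 86 under x↦86x: [86, 90, 153, 232, 1]… (length divides ord_281(86)).
The orbit structure of x ↦ 86x mod 281: 57 orbits of sizes [5, 5, 5, 5, 5, 5, 5, 5, 5, 5, 5, 5, 5, 5, 5, 5, 5, 5, 5, 5, 5, 5, 5, 5, 5, 5, 5, 5, 5, 5, 5, 5, 5, 5, 5, 5, 5, 5, 5, 5, 5, 5, 5, 5, 5, 5, 5, 5, 5, 5, 5, 5, 5, 5, 5, 5, 1].
57 cycles on 281: each ℓ→(−1)^(ℓ−1), product (−1)^224 = +1.

+1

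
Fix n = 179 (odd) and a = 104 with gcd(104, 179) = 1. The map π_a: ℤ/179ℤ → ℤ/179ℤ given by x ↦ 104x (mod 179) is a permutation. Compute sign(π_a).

Orbit of 66 under x↦104x: [66, 62, 4, 58, 125, 112, 13]… (length divides ord_179(104)).
The orbit structure of x ↦ 104x mod 179: 2 orbits of sizes [178, 1].
Σ(ℓ_i−1) = 179−2 = 177; sign = (−1)^177 = -1.
Via Zolotarev, sign(π_{104}) = (104|179) = -1.

-1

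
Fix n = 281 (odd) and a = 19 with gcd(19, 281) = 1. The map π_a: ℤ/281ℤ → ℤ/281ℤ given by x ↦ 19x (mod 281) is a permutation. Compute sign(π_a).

-1

Trace 68: π^k(68) = [68, 168, 101, 233, 212, 94, 100] for k=0..6.
Decompose π into cycles: lengths [280, 1] (2 cycles, including the fixed point 0).
With 2 cycles on 281 points, sign = (−1)^{281−2} = -1.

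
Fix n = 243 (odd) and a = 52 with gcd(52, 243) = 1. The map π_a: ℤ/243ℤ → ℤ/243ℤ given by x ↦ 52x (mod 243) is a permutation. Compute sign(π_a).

Trace 16: π^k(16) = [16, 103, 10, 34, 67, 82, 133] for k=0..6.
The orbit structure of x ↦ 52x mod 243: 11 orbits of sizes [81, 81, 27, 27, 9, 9, 3, 3, 1, 1, 1].
Σ(ℓ_i−1) = 243−11 = 232; sign = (−1)^232 = +1.

+1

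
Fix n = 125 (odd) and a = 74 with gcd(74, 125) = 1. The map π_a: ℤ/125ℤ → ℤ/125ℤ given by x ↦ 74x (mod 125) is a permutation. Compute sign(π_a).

Orbit of 51 under x↦74x: [51, 24, 26, 49, 1, 74, 101]… (length divides ord_125(74)).
Cycle type of π: 10×10 + 2×12 + 1; total 23 cycles.
Σ(ℓ_i−1) = 125−23 = 102; sign = (−1)^102 = +1.
(74|125)_J = +1 (Zolotarev's lemma cross-check).

+1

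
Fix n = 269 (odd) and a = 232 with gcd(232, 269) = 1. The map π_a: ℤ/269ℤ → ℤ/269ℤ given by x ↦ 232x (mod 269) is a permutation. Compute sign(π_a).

Start at x=264: 264 → 185 → 149 → 136 → 79 → 36 → 13 → … (one orbit).
Cycle type of π: 134×2 + 1; total 3 cycles.
With 3 cycles on 269 points, sign = (−1)^{269−3} = +1.
Zolotarev: (232|269) = +1, matching the cycle-count sign.

+1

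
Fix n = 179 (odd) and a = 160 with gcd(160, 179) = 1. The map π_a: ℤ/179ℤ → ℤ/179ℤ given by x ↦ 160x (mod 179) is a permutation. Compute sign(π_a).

-1

Orbit of 61 under x↦160x: [61, 94, 4, 103, 12, 130, 36]… (length divides ord_179(160)).
Cycle lengths of π_160 on ℤ/179ℤ: [178, 1]; 2 cycles in total.
Σ(ℓ_i−1) = 179−2 = 177; sign = (−1)^177 = -1.
Check: (160/179) = -1 by Zolotarev.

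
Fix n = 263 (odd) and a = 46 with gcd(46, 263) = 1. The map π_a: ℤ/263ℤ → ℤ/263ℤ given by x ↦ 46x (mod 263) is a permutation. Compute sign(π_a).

Orbit of 223 under x↦46x: [223, 1, 46, 12, 26, 144, 49]… (length divides ord_263(46)).
Cycle lengths of π_46 on ℤ/263ℤ: [131, 131, 1]; 3 cycles in total.
n − c = 263 − 3 = 260; sign = (−1)^260 = +1.

+1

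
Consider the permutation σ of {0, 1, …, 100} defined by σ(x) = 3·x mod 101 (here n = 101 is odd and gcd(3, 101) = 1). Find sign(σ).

-1

Trace 90: π^k(90) = [90, 68, 2, 6, 18, 54, 61] for k=0..6.
Decompose π into cycles: lengths [100, 1] (2 cycles, including the fixed point 0).
sign(π) = (−1)^{n − #cycles} = (−1)^{101−2} = (−1)^99 = -1.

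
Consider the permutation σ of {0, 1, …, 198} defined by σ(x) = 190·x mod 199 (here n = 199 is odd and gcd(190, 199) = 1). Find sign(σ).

-1

Start at x=37: 37 → 65 → 12 → 91 → 176 → 8 → 127 → … (one orbit).
Cycle type of π: 198 + 1; total 2 cycles.
Σ(ℓ_i−1) = 199−2 = 197; sign = (−1)^197 = -1.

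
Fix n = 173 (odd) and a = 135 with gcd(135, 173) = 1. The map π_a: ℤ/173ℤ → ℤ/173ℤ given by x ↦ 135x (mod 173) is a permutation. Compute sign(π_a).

Orbit of 164 under x↦135x: [164, 169, 152, 106, 124, 132, 1]… (length divides ord_173(135)).
π_135 has 5 disjoint cycles with lengths [43, 43, 43, 43, 1] on {0,…,172}.
Σ(ℓ_i−1) = 173−5 = 168; sign = (−1)^168 = +1.
Check: (135/173) = +1 by Zolotarev.

+1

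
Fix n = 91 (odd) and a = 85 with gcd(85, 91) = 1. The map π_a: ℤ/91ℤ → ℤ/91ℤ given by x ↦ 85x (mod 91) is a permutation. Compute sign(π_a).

Orbit of 8 under x↦85x: [8, 43, 15, 1, 85, 36, 57]… (length divides ord_91(85)).
π_85 has 14 disjoint cycles with lengths [12, 12, 12, 12, 12, 12, 12, 1, 1, 1, 1, 1, 1, 1] on {0,…,90}.
Σ(ℓ_i−1) = 91−14 = 77; sign = (−1)^77 = -1.

-1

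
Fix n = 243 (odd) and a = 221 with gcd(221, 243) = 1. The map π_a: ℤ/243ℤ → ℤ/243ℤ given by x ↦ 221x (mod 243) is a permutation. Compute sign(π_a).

Start at x=209: 209 → 19 → 68 → 205 → 107 → 76 → 29 → … (one orbit).
π_221 has 6 disjoint cycles with lengths [162, 54, 18, 6, 2, 1] on {0,…,242}.
Σ(ℓ_i−1) = 243−6 = 237; sign = (−1)^237 = -1.

-1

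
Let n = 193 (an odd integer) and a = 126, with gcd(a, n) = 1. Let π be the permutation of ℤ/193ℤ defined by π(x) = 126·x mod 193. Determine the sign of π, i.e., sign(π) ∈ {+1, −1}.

Orbit of 184 under x↦126x: [184, 24, 129, 42, 81, 170, 190]… (length divides ord_193(126)).
Cycle type of π: 32×6 + 1; total 7 cycles.
With 7 cycles on 193 points, sign = (−1)^{193−7} = +1.

+1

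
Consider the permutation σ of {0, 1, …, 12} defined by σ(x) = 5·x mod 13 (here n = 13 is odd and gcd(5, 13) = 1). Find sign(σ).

-1

Orbit of 1 under x↦5x: [1, 5, 12, 8]… (length divides ord_13(5)).
Cycle type of π: 4×3 + 1; total 4 cycles.
n − c = 13 − 4 = 9; sign = (−1)^9 = -1.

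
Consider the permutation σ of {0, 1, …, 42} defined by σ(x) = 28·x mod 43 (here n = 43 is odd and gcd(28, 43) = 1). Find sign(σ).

-1

Start at x=6: 6 → 39 → 17 → 3 → 41 → 30 → 23 → … (one orbit).
Cycle lengths of π_28 on ℤ/43ℤ: [42, 1]; 2 cycles in total.
2 cycles on 43: each ℓ→(−1)^(ℓ−1), product (−1)^41 = -1.
Via Zolotarev, sign(π_{28}) = (28|43) = -1.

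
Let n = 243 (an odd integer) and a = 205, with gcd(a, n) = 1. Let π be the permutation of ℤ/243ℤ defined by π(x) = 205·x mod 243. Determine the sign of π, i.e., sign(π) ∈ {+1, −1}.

Trace 160: π^k(160) = [160, 238, 190, 70, 13, 235, 61] for k=0..6.
11 cycles of lengths [81, 81, 27, 27, 9, 9, 3, 3, 1, 1, 1].
11 cycles on 243: each ℓ→(−1)^(ℓ−1), product (−1)^232 = +1.

+1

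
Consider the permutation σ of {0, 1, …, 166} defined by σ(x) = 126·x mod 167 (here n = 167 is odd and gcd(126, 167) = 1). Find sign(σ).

Trace 31: π^k(31) = [31, 65, 7, 47, 77, 16, 12] for k=0..6.
The orbit structure of x ↦ 126x mod 167: 3 orbits of sizes [83, 83, 1].
sign(π) = (−1)^{n − #cycles} = (−1)^{167−3} = (−1)^164 = +1.
Check: (126/167) = +1 by Zolotarev.

+1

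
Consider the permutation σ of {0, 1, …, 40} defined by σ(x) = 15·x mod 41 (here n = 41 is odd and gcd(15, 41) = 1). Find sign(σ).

Start at x=32: 32 → 29 → 25 → 6 → 8 → 38 → 37 → … (one orbit).
Cycle type of π: 40 + 1; total 2 cycles.
Σ(ℓ_i−1) = 41−2 = 39; sign = (−1)^39 = -1.
(15|41)_J = -1 (Zolotarev's lemma cross-check).

-1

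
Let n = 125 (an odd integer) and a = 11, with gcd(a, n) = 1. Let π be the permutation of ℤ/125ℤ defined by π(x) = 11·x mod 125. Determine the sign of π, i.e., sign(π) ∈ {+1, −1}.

Trace 56: π^k(56) = [56, 116, 26, 36, 21, 106, 41] for k=0..6.
13 cycles of lengths [25, 25, 25, 25, 5, 5, 5, 5, 1, 1, 1, 1, 1].
n − c = 125 − 13 = 112; sign = (−1)^112 = +1.
Zolotarev: (11|125) = +1, matching the cycle-count sign.

+1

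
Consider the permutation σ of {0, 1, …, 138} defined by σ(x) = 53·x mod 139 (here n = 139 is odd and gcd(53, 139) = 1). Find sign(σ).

-1

Trace 11: π^k(11) = [11, 27, 41, 88, 77, 50, 9] for k=0..6.
Decompose π into cycles: lengths [138, 1] (2 cycles, including the fixed point 0).
2 cycles on 139: each ℓ→(−1)^(ℓ−1), product (−1)^137 = -1.
Check: (53/139) = -1 by Zolotarev.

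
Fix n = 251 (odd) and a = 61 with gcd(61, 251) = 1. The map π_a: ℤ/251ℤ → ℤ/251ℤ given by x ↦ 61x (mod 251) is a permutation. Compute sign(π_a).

-1

Orbit of 140 under x↦61x: [140, 6, 115, 238, 211, 70, 3]… (length divides ord_251(61)).
π_61 has 2 disjoint cycles with lengths [250, 1] on {0,…,250}.
Σ(ℓ_i−1) = 251−2 = 249; sign = (−1)^249 = -1.
Via Zolotarev, sign(π_{61}) = (61|251) = -1.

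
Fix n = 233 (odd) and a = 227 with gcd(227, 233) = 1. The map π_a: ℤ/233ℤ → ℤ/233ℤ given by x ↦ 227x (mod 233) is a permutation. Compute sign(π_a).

-1

Trace 231: π^k(231) = [231, 12, 161, 199, 204, 174, 121] for k=0..6.
π_227 has 2 disjoint cycles with lengths [232, 1] on {0,…,232}.
Σ(ℓ_i−1) = 233−2 = 231; sign = (−1)^231 = -1.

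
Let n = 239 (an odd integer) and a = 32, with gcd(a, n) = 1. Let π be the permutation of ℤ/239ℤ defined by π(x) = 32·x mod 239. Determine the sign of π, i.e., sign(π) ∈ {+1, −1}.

Orbit of 2 under x↦32x: [2, 64, 136, 50, 166, 54, 55]… (length divides ord_239(32)).
The orbit structure of x ↦ 32x mod 239: 3 orbits of sizes [119, 119, 1].
239 − 3 = 236 transpositions; sign(π) = (−1)^236 = +1.
Via Zolotarev, sign(π_{32}) = (32|239) = +1.

+1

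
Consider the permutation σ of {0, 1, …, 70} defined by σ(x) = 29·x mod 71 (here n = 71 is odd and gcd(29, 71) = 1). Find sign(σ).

Start at x=43: 43 → 40 → 24 → 57 → 20 → 12 → 64 → … (one orbit).
Cycle type of π: 35×2 + 1; total 3 cycles.
71 − 3 = 68 transpositions; sign(π) = (−1)^68 = +1.

+1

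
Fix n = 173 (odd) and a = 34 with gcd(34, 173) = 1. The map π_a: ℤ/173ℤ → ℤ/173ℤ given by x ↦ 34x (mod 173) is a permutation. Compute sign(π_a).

Start at x=159: 159 → 43 → 78 → 57 → 35 → 152 → 151 → … (one orbit).
The orbit structure of x ↦ 34x mod 173: 3 orbits of sizes [86, 86, 1].
With 3 cycles on 173 points, sign = (−1)^{173−3} = +1.
Check: (34/173) = +1 by Zolotarev.

+1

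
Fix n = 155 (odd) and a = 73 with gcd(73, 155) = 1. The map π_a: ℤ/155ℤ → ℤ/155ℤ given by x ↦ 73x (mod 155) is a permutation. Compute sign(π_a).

+1

Start at x=43: 43 → 39 → 57 → 131 → 108 → 134 → 17 → … (one orbit).
The orbit structure of x ↦ 73x mod 155: 5 orbits of sizes [60, 60, 30, 4, 1].
155 − 5 = 150 transpositions; sign(π) = (−1)^150 = +1.
(73|155)_J = +1 (Zolotarev's lemma cross-check).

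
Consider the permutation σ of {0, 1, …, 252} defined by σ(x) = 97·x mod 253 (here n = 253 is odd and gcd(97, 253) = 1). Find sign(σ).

-1

Start at x=201: 201 → 16 → 34 → 9 → 114 → 179 → 159 → … (one orbit).
Decompose π into cycles: lengths [110, 110, 22, 5, 5, 1] (6 cycles, including the fixed point 0).
n − c = 253 − 6 = 247; sign = (−1)^247 = -1.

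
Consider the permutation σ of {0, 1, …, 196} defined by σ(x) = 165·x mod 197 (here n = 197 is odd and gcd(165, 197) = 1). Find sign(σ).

Orbit of 65 under x↦165x: [65, 87, 171, 44, 168, 140, 51]… (length divides ord_197(165)).
Cycle type of π: 196 + 1; total 2 cycles.
2 cycles on 197: each ℓ→(−1)^(ℓ−1), product (−1)^195 = -1.
Zolotarev: (165|197) = -1, matching the cycle-count sign.

-1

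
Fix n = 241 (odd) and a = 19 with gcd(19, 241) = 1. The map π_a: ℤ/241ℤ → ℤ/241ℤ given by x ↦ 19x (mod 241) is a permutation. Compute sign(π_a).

-1

Orbit of 113 under x↦19x: [113, 219, 64, 11, 209, 115, 16]… (length divides ord_241(19)).
Decompose π into cycles: lengths [48, 48, 48, 48, 48, 1] (6 cycles, including the fixed point 0).
n − c = 241 − 6 = 235; sign = (−1)^235 = -1.
The Jacobi symbol (19|241) = -1 (Zolotarev) agrees.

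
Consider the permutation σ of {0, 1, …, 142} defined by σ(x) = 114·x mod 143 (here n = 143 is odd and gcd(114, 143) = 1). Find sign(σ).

Orbit of 56 under x↦114x: [56, 92, 49, 9, 25, 133, 4]… (length divides ord_143(114)).
Cycle type of π: 30×4 + 6×2 + 5×2 + 1; total 9 cycles.
n − c = 143 − 9 = 134; sign = (−1)^134 = +1.
The Jacobi symbol (114|143) = +1 (Zolotarev) agrees.

+1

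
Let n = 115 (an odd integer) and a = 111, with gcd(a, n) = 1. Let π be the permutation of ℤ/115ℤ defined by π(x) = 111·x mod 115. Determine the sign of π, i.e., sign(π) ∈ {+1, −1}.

Orbit of 91 under x↦111x: [91, 96, 76, 41, 66, 81, 21]… (length divides ord_115(111)).
Cycle type of π: 22×5 + 1×5; total 10 cycles.
115 − 10 = 105 transpositions; sign(π) = (−1)^105 = -1.
Check: (111/115) = -1 by Zolotarev.

-1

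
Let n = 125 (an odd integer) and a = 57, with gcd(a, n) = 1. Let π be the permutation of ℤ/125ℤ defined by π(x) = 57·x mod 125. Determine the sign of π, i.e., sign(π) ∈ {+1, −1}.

-1

Trace 1: π^k(1) = [1, 57, 124, 68] for k=0..3.
32 cycles of lengths [4, 4, 4, 4, 4, 4, 4, 4, 4, 4, 4, 4, 4, 4, 4, 4, 4, 4, 4, 4, 4, 4, 4, 4, 4, 4, 4, 4, 4, 4, 4, 1].
sign(π) = (−1)^{n − #cycles} = (−1)^{125−32} = (−1)^93 = -1.
Check: (57/125) = -1 by Zolotarev.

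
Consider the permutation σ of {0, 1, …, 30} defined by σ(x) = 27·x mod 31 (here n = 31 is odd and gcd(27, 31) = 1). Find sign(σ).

-1

Orbit of 2 under x↦27x: [2, 23, 1, 27, 16, 29, 8]… (length divides ord_31(27)).
4 cycles of lengths [10, 10, 10, 1].
With 4 cycles on 31 points, sign = (−1)^{31−4} = -1.
(27|31)_J = -1 (Zolotarev's lemma cross-check).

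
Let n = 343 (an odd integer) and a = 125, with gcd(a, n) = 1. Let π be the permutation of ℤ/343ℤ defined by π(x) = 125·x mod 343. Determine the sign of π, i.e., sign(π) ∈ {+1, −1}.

Start at x=323: 323 → 244 → 316 → 55 → 15 → 160 → 106 → … (one orbit).
Cycle type of π: 98×3 + 14×3 + 2×3 + 1; total 10 cycles.
343 − 10 = 333 transpositions; sign(π) = (−1)^333 = -1.
Via Zolotarev, sign(π_{125}) = (125|343) = -1.

-1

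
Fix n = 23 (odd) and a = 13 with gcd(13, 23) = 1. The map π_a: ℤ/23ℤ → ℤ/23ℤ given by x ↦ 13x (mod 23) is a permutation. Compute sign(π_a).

Start at x=16: 16 → 1 → 13 → 8 → 12 → 18 → 4 → … (one orbit).
Cycle type of π: 11×2 + 1; total 3 cycles.
23 − 3 = 20 transpositions; sign(π) = (−1)^20 = +1.
(13|23)_J = +1 (Zolotarev's lemma cross-check).

+1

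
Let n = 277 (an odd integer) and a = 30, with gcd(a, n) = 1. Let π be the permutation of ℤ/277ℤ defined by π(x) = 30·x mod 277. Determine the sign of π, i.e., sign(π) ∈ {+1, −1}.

+1

Trace 218: π^k(218) = [218, 169, 84, 27, 256, 201, 213] for k=0..6.
Cycle lengths of π_30 on ℤ/277ℤ: [23, 23, 23, 23, 23, 23, 23, 23, 23, 23, 23, 23, 1]; 13 cycles in total.
sign(π) = (−1)^{n − #cycles} = (−1)^{277−13} = (−1)^264 = +1.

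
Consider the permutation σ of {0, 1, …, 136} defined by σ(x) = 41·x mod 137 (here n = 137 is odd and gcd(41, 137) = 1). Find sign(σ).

Trace 1: π^k(1) = [1, 41, 37, 10, 136, 96, 100] for k=0..6.
Cycle type of π: 8×17 + 1; total 18 cycles.
Σ(ℓ_i−1) = 137−18 = 119; sign = (−1)^119 = -1.
Via Zolotarev, sign(π_{41}) = (41|137) = -1.

-1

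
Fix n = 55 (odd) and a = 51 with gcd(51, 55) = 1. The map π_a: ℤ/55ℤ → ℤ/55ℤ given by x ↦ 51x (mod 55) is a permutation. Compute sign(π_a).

-1

Orbit of 16 under x↦51x: [16, 46, 36, 21, 26, 6, 31]… (length divides ord_55(51)).
10 cycles of lengths [10, 10, 10, 10, 10, 1, 1, 1, 1, 1].
10 cycles on 55: each ℓ→(−1)^(ℓ−1), product (−1)^45 = -1.
Zolotarev: (51|55) = -1, matching the cycle-count sign.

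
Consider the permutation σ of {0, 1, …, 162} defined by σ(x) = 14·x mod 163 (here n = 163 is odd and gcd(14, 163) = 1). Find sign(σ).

+1

Orbit of 69 under x↦14x: [69, 151, 158, 93, 161, 135, 97]… (length divides ord_163(14)).
The orbit structure of x ↦ 14x mod 163: 3 orbits of sizes [81, 81, 1].
sign(π) = (−1)^{n − #cycles} = (−1)^{163−3} = (−1)^160 = +1.
Zolotarev: (14|163) = +1, matching the cycle-count sign.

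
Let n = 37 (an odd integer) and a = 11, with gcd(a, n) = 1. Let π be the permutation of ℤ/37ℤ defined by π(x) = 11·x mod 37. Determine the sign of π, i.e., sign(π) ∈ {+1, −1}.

+1

Start at x=36: 36 → 26 → 27 → 1 → 11 → 10 → 36 (one orbit).
π_11 has 7 disjoint cycles with lengths [6, 6, 6, 6, 6, 6, 1] on {0,…,36}.
With 7 cycles on 37 points, sign = (−1)^{37−7} = +1.
Via Zolotarev, sign(π_{11}) = (11|37) = +1.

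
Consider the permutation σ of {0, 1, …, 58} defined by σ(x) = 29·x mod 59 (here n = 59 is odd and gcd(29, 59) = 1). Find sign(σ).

+1

Orbit of 29 under x↦29x: [29, 15, 22, 48, 35, 12, 53]… (length divides ord_59(29)).
The orbit structure of x ↦ 29x mod 59: 3 orbits of sizes [29, 29, 1].
sign(π) = (−1)^{n − #cycles} = (−1)^{59−3} = (−1)^56 = +1.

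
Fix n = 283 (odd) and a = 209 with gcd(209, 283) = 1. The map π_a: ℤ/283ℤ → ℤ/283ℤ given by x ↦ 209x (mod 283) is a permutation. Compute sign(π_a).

Orbit of 187 under x↦209x: [187, 29, 118, 41, 79, 97, 180]… (length divides ord_283(209)).
Cycle type of π: 282 + 1; total 2 cycles.
283 − 2 = 281 transpositions; sign(π) = (−1)^281 = -1.
The Jacobi symbol (209|283) = -1 (Zolotarev) agrees.

-1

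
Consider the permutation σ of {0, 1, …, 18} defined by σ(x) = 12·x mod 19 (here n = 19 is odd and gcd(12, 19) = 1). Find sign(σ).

Trace 7: π^k(7) = [7, 8, 1, 12, 11, 18] for k=0..5.
The orbit structure of x ↦ 12x mod 19: 4 orbits of sizes [6, 6, 6, 1].
19 − 4 = 15 transpositions; sign(π) = (−1)^15 = -1.

-1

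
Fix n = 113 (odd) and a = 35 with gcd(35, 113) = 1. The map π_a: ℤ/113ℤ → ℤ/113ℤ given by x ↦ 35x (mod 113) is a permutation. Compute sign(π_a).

Start at x=73: 73 → 69 → 42 → 1 → 35 → 95 → 48 → … (one orbit).
Cycle type of π: 16×7 + 1; total 8 cycles.
With 8 cycles on 113 points, sign = (−1)^{113−8} = -1.

-1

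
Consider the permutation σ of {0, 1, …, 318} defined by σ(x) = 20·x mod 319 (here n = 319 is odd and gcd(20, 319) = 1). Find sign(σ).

Orbit of 169 under x↦20x: [169, 190, 291, 78, 284, 257, 36]… (length divides ord_319(20)).
Decompose π into cycles: lengths [35, 35, 35, 35, 35, 35, 35, 35, 7, 7, 7, 7, 5, 5, 1] (15 cycles, including the fixed point 0).
Σ(ℓ_i−1) = 319−15 = 304; sign = (−1)^304 = +1.
The Jacobi symbol (20|319) = +1 (Zolotarev) agrees.

+1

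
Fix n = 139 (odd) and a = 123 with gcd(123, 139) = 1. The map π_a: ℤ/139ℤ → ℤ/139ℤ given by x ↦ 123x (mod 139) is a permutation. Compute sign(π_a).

Trace 114: π^k(114) = [114, 122, 133, 96, 132, 112, 15] for k=0..6.
π_123 has 2 disjoint cycles with lengths [138, 1] on {0,…,138}.
Σ(ℓ_i−1) = 139−2 = 137; sign = (−1)^137 = -1.
Via Zolotarev, sign(π_{123}) = (123|139) = -1.

-1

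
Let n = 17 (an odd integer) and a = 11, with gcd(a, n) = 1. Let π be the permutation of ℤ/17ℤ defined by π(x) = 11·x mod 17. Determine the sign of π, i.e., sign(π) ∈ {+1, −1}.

Orbit of 11 under x↦11x: [11, 2, 5, 4, 10, 8, 3]… (length divides ord_17(11)).
π_11 has 2 disjoint cycles with lengths [16, 1] on {0,…,16}.
n − c = 17 − 2 = 15; sign = (−1)^15 = -1.

-1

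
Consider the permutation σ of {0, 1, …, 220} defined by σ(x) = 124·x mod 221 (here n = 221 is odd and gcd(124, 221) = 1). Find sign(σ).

Trace 46: π^k(46) = [46, 179, 96, 191, 37, 168, 58] for k=0..6.
Cycle type of π: 48×4 + 16 + 12 + 1; total 7 cycles.
n − c = 221 − 7 = 214; sign = (−1)^214 = +1.

+1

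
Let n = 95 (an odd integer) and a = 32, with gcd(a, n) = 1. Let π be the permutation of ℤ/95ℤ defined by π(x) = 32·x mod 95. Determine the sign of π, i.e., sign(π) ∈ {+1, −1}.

Trace 44: π^k(44) = [44, 78, 26, 72, 24, 8, 66] for k=0..6.
Cycle lengths of π_32 on ℤ/95ℤ: [36, 36, 18, 4, 1]; 5 cycles in total.
sign(π) = (−1)^{n − #cycles} = (−1)^{95−5} = (−1)^90 = +1.
(32|95)_J = +1 (Zolotarev's lemma cross-check).

+1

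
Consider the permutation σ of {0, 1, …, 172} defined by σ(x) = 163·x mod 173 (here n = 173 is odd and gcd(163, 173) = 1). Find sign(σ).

Trace 77: π^k(77) = [77, 95, 88, 158, 150, 57, 122] for k=0..6.
π_163 has 3 disjoint cycles with lengths [86, 86, 1] on {0,…,172}.
n − c = 173 − 3 = 170; sign = (−1)^170 = +1.

+1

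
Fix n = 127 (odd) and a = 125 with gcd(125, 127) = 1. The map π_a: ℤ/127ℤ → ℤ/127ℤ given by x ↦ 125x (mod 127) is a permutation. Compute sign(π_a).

-1

Orbit of 123 under x↦125x: [123, 8, 111, 32, 63, 1, 125]… (length divides ord_127(125)).
10 cycles of lengths [14, 14, 14, 14, 14, 14, 14, 14, 14, 1].
Σ(ℓ_i−1) = 127−10 = 117; sign = (−1)^117 = -1.
The Jacobi symbol (125|127) = -1 (Zolotarev) agrees.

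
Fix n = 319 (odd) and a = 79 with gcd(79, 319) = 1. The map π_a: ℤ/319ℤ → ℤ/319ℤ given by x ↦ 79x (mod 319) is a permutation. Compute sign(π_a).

Trace 223: π^k(223) = [223, 72, 265, 200, 169, 272, 115] for k=0..6.
Decompose π into cycles: lengths [140, 140, 28, 10, 1] (5 cycles, including the fixed point 0).
319 − 5 = 314 transpositions; sign(π) = (−1)^314 = +1.
Zolotarev: (79|319) = +1, matching the cycle-count sign.

+1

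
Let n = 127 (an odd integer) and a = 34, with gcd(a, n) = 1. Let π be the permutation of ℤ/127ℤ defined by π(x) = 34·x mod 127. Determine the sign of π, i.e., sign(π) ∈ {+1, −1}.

+1

Start at x=99: 99 → 64 → 17 → 70 → 94 → 21 → 79 → … (one orbit).
Decompose π into cycles: lengths [63, 63, 1] (3 cycles, including the fixed point 0).
127 − 3 = 124 transpositions; sign(π) = (−1)^124 = +1.
The Jacobi symbol (34|127) = +1 (Zolotarev) agrees.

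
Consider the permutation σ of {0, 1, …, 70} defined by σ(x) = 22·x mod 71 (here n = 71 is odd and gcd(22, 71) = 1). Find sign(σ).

-1

Trace 47: π^k(47) = [47, 40, 28, 48, 62, 15, 46] for k=0..6.
Cycle lengths of π_22 on ℤ/71ℤ: [70, 1]; 2 cycles in total.
Σ(ℓ_i−1) = 71−2 = 69; sign = (−1)^69 = -1.
(22|71)_J = -1 (Zolotarev's lemma cross-check).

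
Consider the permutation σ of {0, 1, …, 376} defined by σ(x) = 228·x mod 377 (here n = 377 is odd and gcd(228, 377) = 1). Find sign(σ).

Trace 355: π^k(355) = [355, 262, 170, 306, 23, 343, 165] for k=0..6.
Cycle lengths of π_228 on ℤ/377ℤ: [84, 84, 84, 84, 12, 7, 7, 7, 7, 1]; 10 cycles in total.
sign(π) = (−1)^{n − #cycles} = (−1)^{377−10} = (−1)^367 = -1.
The Jacobi symbol (228|377) = -1 (Zolotarev) agrees.

-1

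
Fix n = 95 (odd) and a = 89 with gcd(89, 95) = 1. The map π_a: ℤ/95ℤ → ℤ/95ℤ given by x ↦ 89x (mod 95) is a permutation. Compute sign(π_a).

Trace 89: π^k(89) = [89, 36, 69, 61, 14, 11, 29] for k=0..6.
8 cycles of lengths [18, 18, 18, 18, 18, 2, 2, 1].
Σ(ℓ_i−1) = 95−8 = 87; sign = (−1)^87 = -1.
Via Zolotarev, sign(π_{89}) = (89|95) = -1.

-1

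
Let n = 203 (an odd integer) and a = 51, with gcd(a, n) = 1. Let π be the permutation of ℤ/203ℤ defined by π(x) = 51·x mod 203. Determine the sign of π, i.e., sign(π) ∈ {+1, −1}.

+1

Orbit of 53 under x↦51x: [53, 64, 16, 4, 1, 51, 165]… (length divides ord_203(51)).
Decompose π into cycles: lengths [42, 42, 42, 42, 14, 14, 3, 3, 1] (9 cycles, including the fixed point 0).
With 9 cycles on 203 points, sign = (−1)^{203−9} = +1.
Check: (51/203) = +1 by Zolotarev.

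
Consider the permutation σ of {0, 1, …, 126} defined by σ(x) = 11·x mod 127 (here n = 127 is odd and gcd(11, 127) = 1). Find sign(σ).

Orbit of 36 under x↦11x: [36, 15, 38, 37, 26, 32, 98]… (length divides ord_127(11)).
Cycle type of π: 63×2 + 1; total 3 cycles.
sign(π) = (−1)^{n − #cycles} = (−1)^{127−3} = (−1)^124 = +1.
The Jacobi symbol (11|127) = +1 (Zolotarev) agrees.

+1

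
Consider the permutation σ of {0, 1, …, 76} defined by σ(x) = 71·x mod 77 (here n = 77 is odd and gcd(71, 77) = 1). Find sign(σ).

Start at x=36: 36 → 15 → 64 → 1 → 71 → 36 (one orbit).
21 cycles of lengths [5, 5, 5, 5, 5, 5, 5, 5, 5, 5, 5, 5, 5, 5, 1, 1, 1, 1, 1, 1, 1].
Σ(ℓ_i−1) = 77−21 = 56; sign = (−1)^56 = +1.
Check: (71/77) = +1 by Zolotarev.

+1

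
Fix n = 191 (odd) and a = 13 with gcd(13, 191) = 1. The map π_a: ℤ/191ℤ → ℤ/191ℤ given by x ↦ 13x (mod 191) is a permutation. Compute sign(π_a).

+1

Start at x=154: 154 → 92 → 50 → 77 → 46 → 25 → 134 → … (one orbit).
Cycle lengths of π_13 on ℤ/191ℤ: [95, 95, 1]; 3 cycles in total.
Σ(ℓ_i−1) = 191−3 = 188; sign = (−1)^188 = +1.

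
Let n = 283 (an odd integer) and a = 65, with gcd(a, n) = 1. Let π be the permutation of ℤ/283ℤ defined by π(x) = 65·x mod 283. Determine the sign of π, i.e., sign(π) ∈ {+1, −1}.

Trace 217: π^k(217) = [217, 238, 188, 51, 202, 112, 205] for k=0..6.
Cycle lengths of π_65 on ℤ/283ℤ: [282, 1]; 2 cycles in total.
Σ(ℓ_i−1) = 283−2 = 281; sign = (−1)^281 = -1.

-1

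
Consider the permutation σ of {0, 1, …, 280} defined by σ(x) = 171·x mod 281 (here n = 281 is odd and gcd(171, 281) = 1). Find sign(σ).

Orbit of 185 under x↦171x: [185, 163, 54, 242, 75, 180, 151]… (length divides ord_281(171)).
π_171 has 2 disjoint cycles with lengths [280, 1] on {0,…,280}.
Σ(ℓ_i−1) = 281−2 = 279; sign = (−1)^279 = -1.

-1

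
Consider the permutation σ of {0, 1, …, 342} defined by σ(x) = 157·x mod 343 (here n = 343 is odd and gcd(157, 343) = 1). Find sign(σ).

Trace 277: π^k(277) = [277, 271, 15, 297, 324, 104, 207] for k=0..6.
Cycle type of π: 294 + 42 + 6 + 1; total 4 cycles.
With 4 cycles on 343 points, sign = (−1)^{343−4} = -1.

-1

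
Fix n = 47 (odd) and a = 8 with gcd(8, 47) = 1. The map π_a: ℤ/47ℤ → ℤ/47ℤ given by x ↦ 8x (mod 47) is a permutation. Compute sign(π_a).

+1

Start at x=12: 12 → 2 → 16 → 34 → 37 → 14 → 18 → … (one orbit).
Decompose π into cycles: lengths [23, 23, 1] (3 cycles, including the fixed point 0).
47 − 3 = 44 transpositions; sign(π) = (−1)^44 = +1.
Check: (8/47) = +1 by Zolotarev.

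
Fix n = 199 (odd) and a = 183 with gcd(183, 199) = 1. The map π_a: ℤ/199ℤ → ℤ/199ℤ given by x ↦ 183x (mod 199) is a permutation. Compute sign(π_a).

-1

Orbit of 56 under x↦183x: [56, 99, 8, 71, 58, 67, 122]… (length divides ord_199(183)).
2 cycles of lengths [198, 1].
sign(π) = (−1)^{n − #cycles} = (−1)^{199−2} = (−1)^197 = -1.
Check: (183/199) = -1 by Zolotarev.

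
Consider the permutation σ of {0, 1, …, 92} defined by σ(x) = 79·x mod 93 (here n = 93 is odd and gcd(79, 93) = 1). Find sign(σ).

-1

Orbit of 13 under x↦79x: [13, 4, 37, 40, 91, 28, 73]… (length divides ord_93(79)).
The orbit structure of x ↦ 79x mod 93: 6 orbits of sizes [30, 30, 30, 1, 1, 1].
93 − 6 = 87 transpositions; sign(π) = (−1)^87 = -1.
(79|93)_J = -1 (Zolotarev's lemma cross-check).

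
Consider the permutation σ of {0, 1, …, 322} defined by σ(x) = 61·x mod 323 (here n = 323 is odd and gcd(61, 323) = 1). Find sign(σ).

-1

Start at x=5: 5 → 305 → 194 → 206 → 292 → 47 → 283 → … (one orbit).
6 cycles of lengths [144, 144, 16, 9, 9, 1].
With 6 cycles on 323 points, sign = (−1)^{323−6} = -1.
Via Zolotarev, sign(π_{61}) = (61|323) = -1.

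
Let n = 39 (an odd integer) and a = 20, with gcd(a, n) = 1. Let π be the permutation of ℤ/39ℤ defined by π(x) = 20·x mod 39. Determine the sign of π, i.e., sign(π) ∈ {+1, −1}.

Start at x=8: 8 → 4 → 2 → 1 → 20 → 10 → 5 → … (one orbit).
Cycle lengths of π_20 on ℤ/39ℤ: [12, 12, 12, 2, 1]; 5 cycles in total.
With 5 cycles on 39 points, sign = (−1)^{39−5} = +1.
(20|39)_J = +1 (Zolotarev's lemma cross-check).

+1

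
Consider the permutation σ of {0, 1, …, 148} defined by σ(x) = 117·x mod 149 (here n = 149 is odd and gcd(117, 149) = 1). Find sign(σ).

-1

Trace 21: π^k(21) = [21, 73, 48, 103, 131, 129, 44] for k=0..6.
π_117 has 2 disjoint cycles with lengths [148, 1] on {0,…,148}.
With 2 cycles on 149 points, sign = (−1)^{149−2} = -1.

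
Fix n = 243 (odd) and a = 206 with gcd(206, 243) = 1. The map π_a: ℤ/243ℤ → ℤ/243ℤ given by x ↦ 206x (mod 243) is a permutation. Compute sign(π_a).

Orbit of 208 under x↦206x: [208, 80, 199, 170, 28, 179, 181]… (length divides ord_243(206)).
π_206 has 14 disjoint cycles with lengths [54, 54, 54, 18, 18, 18, 6, 6, 6, 2, 2, 2, 2, 1] on {0,…,242}.
sign(π) = (−1)^{n − #cycles} = (−1)^{243−14} = (−1)^229 = -1.
Check: (206/243) = -1 by Zolotarev.

-1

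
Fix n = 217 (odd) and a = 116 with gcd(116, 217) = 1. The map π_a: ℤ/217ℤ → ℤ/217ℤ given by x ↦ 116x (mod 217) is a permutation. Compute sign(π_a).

-1

Orbit of 58 under x↦116x: [58, 1, 116, 2, 15, 4, 30]… (length divides ord_217(116)).
12 cycles of lengths [30, 30, 30, 30, 30, 30, 10, 10, 10, 3, 3, 1].
217 − 12 = 205 transpositions; sign(π) = (−1)^205 = -1.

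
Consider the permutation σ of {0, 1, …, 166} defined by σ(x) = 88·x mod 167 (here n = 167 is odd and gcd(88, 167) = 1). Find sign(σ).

+1

Trace 98: π^k(98) = [98, 107, 64, 121, 127, 154, 25] for k=0..6.
The orbit structure of x ↦ 88x mod 167: 3 orbits of sizes [83, 83, 1].
sign(π) = (−1)^{n − #cycles} = (−1)^{167−3} = (−1)^164 = +1.
(88|167)_J = +1 (Zolotarev's lemma cross-check).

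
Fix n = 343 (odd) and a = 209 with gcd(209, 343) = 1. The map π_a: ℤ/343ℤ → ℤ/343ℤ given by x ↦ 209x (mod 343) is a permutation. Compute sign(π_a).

-1

Trace 15: π^k(15) = [15, 48, 85, 272, 253, 55, 176] for k=0..6.
Decompose π into cycles: lengths [98, 98, 98, 14, 14, 14, 2, 2, 2, 1] (10 cycles, including the fixed point 0).
With 10 cycles on 343 points, sign = (−1)^{343−10} = -1.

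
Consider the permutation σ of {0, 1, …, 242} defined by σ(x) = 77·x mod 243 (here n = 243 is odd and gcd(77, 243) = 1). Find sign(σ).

-1

Orbit of 107 under x↦77x: [107, 220, 173, 199, 14, 106, 143]… (length divides ord_243(77)).
Decompose π into cycles: lengths [162, 54, 18, 6, 2, 1] (6 cycles, including the fixed point 0).
With 6 cycles on 243 points, sign = (−1)^{243−6} = -1.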